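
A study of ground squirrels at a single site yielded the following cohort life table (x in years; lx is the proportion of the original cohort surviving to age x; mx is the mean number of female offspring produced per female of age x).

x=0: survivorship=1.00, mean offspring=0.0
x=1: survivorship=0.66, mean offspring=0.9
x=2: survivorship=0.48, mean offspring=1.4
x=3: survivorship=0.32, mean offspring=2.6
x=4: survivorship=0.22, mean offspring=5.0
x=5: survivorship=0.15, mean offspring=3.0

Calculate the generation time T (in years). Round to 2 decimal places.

3.04

lx·mx: 0, 0.594, 0.672, 0.832, 1.1, 0.45 → R0 = 3.648
x·lx·mx: 0, 0.594, 1.344, 2.496, 4.4, 2.25 → Σ = 11.084
T = 11.084 / 3.648 = 3.038377… → 3.04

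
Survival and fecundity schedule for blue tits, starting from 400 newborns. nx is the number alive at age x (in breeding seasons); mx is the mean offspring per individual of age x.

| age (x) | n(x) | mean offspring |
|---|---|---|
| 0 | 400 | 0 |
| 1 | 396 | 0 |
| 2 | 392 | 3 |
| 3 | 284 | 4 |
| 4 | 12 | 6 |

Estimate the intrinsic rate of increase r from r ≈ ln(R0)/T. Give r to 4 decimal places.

lx = nx/n0 = nx/400: 1, 0.99, 0.98, 0.71, 0.03
R0 = Σ lx·mx = 0 + 0 + 2.94 + 2.84 + 0.18 = 5.96
Σ x·lx·mx = 15.12; T = 15.12/5.96 = 2.53691…
r ≈ ln(R0)/T = ln(5.96)/2.53691… = 0.703639… → 0.7036

0.7036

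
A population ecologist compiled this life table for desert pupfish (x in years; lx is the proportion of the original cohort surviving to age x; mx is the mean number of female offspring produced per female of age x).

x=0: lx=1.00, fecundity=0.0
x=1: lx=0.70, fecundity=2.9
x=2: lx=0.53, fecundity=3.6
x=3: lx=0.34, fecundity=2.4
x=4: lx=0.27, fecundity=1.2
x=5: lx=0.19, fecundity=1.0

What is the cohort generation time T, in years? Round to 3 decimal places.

lx·mx: 0, 2.03, 1.908, 0.816, 0.324, 0.19 → R0 = 5.268
x·lx·mx: 0, 2.03, 3.816, 2.448, 1.296, 0.95 → Σ = 10.54
T = 10.54 / 5.268 = 2.000759… → 2.001

2.001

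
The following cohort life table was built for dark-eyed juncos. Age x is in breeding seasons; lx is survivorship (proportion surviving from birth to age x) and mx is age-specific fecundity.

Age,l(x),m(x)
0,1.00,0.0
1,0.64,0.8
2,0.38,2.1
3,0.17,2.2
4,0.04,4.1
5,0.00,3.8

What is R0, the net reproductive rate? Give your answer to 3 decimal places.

1.848

lx·mx by age: 0, 0.512, 0.798, 0.374, 0.164, 0
R0 = Σ lx·mx = 1.848 → 1.848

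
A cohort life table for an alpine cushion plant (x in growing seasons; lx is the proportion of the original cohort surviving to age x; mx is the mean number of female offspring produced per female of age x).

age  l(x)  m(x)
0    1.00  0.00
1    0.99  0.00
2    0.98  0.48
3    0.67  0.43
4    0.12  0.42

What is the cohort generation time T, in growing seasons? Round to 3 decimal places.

2.481

lx·mx: 0, 0, 0.4704, 0.2881, 0.0504 → R0 = 0.8089
x·lx·mx: 0, 0, 0.9408, 0.8643, 0.2016 → Σ = 2.0067
T = 2.0067 / 0.8089 = 2.480776… → 2.481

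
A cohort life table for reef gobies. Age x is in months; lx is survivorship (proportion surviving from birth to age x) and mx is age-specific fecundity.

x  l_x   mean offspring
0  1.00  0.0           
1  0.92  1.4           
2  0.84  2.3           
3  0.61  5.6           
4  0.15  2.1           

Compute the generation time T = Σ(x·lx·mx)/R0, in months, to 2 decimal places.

lx·mx: 0, 1.288, 1.932, 3.416, 0.315 → R0 = 6.951
x·lx·mx: 0, 1.288, 3.864, 10.248, 1.26 → Σ = 16.66
T = 16.66 / 6.951 = 2.396777… → 2.40

2.40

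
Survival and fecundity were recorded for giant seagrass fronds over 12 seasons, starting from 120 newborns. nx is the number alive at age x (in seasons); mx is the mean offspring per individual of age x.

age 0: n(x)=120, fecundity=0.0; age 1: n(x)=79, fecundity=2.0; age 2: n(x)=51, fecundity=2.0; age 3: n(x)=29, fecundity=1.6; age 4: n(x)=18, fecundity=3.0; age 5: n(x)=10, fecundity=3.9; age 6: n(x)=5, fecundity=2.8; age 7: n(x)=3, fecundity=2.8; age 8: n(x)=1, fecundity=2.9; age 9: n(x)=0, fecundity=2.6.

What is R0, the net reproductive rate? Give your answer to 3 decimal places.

3.539

lx = nx/n0 = nx/120: 1, 0.65833…, 0.425, 0.24167…, 0.15, 0.08333…, 0.04167…, 0.025, 0.00833…, 0
lx·mx by age: 0, 1.316667…, 0.85, 0.386667…, 0.45, 0.325…, 0.116667…, 0.07, 0.024167…, 0
R0 = Σ lx·mx = 3.539167… → 3.539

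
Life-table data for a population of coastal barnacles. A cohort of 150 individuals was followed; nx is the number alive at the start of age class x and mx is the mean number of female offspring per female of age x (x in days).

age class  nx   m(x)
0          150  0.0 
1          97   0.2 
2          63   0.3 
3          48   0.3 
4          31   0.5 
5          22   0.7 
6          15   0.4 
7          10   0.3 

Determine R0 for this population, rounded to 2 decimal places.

lx = nx/n0 = nx/150: 1, 0.64667…, 0.42, 0.32, 0.20667…, 0.14667…, 0.1, 0.06667…
lx·mx by age: 0, 0.129333…, 0.126, 0.096, 0.103333…, 0.102667…, 0.04, 0.02…
R0 = Σ lx·mx = 0.617333… → 0.62

0.62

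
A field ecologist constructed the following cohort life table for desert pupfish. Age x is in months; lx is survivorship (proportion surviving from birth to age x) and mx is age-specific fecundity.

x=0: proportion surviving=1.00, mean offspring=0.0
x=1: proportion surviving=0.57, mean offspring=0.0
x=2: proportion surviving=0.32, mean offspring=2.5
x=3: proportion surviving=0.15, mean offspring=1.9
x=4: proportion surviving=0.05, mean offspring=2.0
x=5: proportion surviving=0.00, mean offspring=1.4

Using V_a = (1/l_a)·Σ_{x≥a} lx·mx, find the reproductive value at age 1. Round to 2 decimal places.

lx·mx for x ≥ 1: 0, 0.8, 0.285, 0.1, 0 → sum = 1.185
V_1 = 1.185 / l_1 = 1.185 / 0.57 = 2.078947… → 2.08

2.08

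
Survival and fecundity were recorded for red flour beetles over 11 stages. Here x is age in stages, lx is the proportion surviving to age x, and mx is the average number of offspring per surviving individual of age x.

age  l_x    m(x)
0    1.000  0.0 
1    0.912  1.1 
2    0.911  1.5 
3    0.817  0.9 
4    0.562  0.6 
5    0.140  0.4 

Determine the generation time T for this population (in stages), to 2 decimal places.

2.16

lx·mx: 0, 1.0032, 1.3665, 0.7353, 0.3372, 0.056 → R0 = 3.4982
x·lx·mx: 0, 1.0032, 2.733, 2.2059, 1.3488, 0.28 → Σ = 7.5709
T = 7.5709 / 3.4982 = 2.164227… → 2.16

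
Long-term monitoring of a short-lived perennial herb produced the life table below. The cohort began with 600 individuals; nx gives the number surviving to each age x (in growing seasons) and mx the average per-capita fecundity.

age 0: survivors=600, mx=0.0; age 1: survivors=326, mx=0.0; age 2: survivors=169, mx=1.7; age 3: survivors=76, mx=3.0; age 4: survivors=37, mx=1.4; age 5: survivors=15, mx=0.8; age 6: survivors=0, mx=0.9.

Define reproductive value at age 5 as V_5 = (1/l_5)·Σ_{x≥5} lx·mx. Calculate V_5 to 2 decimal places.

lx = nx/n0 = nx/600: 1, 0.54333…, 0.28167…, 0.12667…, 0.06167…, 0.025, 0
lx·mx for x ≥ 5: 0.02, 0 → sum = 0.02
V_5 = 0.02 / l_5 = 0.02 / 0.025 = 0.8 → 0.80

0.80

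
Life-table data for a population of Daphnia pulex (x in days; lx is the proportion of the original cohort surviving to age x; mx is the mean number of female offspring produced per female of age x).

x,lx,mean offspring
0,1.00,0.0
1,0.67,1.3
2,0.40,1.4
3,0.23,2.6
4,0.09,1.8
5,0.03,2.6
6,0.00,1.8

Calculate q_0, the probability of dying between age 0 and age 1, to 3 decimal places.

0.330

q_0 = (l_0 − l_1) / l_0 = (1 − 0.67) / 1
     = 0.33 / 1 = 0.33 → 0.330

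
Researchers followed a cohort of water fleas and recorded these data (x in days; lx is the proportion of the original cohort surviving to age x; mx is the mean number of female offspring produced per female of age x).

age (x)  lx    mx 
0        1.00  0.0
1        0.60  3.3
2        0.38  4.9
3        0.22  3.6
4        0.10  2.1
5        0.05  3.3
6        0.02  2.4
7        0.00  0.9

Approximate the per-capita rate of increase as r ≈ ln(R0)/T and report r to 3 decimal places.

0.817

R0 = Σ lx·mx = 0 + 1.98 + 1.862 + 0.792 + 0.21 + 0.165 + 0.048 + 0 = 5.057
Σ x·lx·mx = 10.033; T = 10.033/5.057 = 1.98398…
r ≈ ln(R0)/T = ln(5.057)/1.98398… = 0.81693… → 0.817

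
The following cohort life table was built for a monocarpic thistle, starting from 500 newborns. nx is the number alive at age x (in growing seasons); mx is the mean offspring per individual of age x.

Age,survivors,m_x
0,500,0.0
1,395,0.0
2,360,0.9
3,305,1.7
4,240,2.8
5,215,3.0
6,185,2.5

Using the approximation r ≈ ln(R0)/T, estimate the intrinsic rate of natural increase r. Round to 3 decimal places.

0.399

lx = nx/n0 = nx/500: 1, 0.79, 0.72, 0.61, 0.48, 0.43, 0.37
R0 = Σ lx·mx = 0 + 0 + 0.648 + 1.037 + 1.344 + 1.29 + 0.925 = 5.244
Σ x·lx·mx = 21.783; T = 21.783/5.244 = 4.15389…
r ≈ ln(R0)/T = ln(5.244)/4.15389… = 0.39892… → 0.399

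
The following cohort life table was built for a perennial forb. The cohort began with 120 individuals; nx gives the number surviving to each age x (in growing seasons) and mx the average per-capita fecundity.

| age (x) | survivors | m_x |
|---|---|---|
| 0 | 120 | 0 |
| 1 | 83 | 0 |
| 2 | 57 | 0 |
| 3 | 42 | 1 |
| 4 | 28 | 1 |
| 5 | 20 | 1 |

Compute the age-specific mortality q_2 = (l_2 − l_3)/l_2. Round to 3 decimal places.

lx = nx/n0 = nx/120: 1, 0.69167…, 0.475, 0.35, 0.23333…, 0.16667…
q_2 = (l_2 − l_3) / l_2 = (0.475 − 0.35) / 0.475
     = 0.125 / 0.475 = 0.263158… → 0.263

0.263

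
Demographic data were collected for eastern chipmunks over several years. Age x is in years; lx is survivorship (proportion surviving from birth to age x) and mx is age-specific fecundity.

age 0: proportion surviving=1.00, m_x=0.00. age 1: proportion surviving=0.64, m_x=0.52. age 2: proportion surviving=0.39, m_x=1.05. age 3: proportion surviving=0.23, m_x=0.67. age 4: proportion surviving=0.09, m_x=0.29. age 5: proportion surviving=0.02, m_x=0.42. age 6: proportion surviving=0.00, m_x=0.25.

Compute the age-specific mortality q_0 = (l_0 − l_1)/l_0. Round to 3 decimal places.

0.360

q_0 = (l_0 − l_1) / l_0 = (1 − 0.64) / 1
     = 0.36 / 1 = 0.36 → 0.360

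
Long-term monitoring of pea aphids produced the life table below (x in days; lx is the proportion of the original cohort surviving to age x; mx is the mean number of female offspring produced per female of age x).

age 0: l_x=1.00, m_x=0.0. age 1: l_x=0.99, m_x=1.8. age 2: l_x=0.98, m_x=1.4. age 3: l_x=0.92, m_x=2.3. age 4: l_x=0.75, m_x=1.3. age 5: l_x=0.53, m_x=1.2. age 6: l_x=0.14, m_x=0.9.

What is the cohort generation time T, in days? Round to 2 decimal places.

2.67

lx·mx: 0, 1.782, 1.372, 2.116, 0.975, 0.636, 0.126 → R0 = 7.007
x·lx·mx: 0, 1.782, 2.744, 6.348, 3.9, 3.18, 0.756 → Σ = 18.71
T = 18.71 / 7.007 = 2.670187… → 2.67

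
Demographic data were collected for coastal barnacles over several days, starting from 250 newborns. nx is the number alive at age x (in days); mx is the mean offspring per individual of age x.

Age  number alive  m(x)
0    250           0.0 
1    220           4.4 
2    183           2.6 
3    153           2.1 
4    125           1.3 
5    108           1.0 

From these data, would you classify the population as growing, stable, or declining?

growing

lx = nx/n0 = nx/250: 1, 0.88, 0.732, 0.612, 0.5, 0.432
R0 = Σ lx·mx = 0 + 3.872 + 1.9032 + 1.2852 + 0.65 + 0.432 = 8.1424
R0 > 1, so the population is growing.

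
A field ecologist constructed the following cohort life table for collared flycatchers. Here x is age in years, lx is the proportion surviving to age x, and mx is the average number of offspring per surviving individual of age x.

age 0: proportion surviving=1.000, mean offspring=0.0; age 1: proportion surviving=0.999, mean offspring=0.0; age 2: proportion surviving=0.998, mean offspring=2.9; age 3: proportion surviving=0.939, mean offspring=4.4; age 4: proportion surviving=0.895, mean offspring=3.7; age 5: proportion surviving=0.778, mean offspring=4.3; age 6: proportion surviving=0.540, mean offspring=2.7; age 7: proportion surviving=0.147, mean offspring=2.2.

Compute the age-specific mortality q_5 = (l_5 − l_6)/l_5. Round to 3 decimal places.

q_5 = (l_5 − l_6) / l_5 = (0.778 − 0.54) / 0.778
     = 0.238 / 0.778 = 0.305913… → 0.306

0.306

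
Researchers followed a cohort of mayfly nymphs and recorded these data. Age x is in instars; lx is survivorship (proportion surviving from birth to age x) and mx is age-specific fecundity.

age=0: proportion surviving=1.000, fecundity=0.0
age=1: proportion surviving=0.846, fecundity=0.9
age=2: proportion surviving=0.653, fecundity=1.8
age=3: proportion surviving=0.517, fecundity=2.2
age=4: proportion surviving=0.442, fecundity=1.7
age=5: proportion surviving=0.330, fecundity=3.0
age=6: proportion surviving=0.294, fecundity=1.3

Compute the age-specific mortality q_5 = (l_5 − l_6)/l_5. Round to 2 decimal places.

0.11

q_5 = (l_5 − l_6) / l_5 = (0.33 − 0.294) / 0.33
     = 0.036 / 0.33 = 0.109091… → 0.11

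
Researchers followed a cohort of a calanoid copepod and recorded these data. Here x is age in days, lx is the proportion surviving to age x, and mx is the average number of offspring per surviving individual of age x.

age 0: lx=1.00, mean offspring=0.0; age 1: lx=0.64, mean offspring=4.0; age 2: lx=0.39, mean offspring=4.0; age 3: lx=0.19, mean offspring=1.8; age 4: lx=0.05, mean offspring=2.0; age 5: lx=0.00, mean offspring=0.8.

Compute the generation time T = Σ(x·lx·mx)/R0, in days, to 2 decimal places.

1.56

lx·mx: 0, 2.56, 1.56, 0.342, 0.1, 0 → R0 = 4.562
x·lx·mx: 0, 2.56, 3.12, 1.026, 0.4, 0 → Σ = 7.106
T = 7.106 / 4.562 = 1.55765… → 1.56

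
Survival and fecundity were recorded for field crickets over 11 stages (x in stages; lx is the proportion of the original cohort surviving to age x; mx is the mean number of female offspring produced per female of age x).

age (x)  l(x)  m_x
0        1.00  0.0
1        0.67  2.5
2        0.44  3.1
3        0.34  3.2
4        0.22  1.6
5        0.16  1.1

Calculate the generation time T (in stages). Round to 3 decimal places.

lx·mx: 0, 1.675, 1.364, 1.088, 0.352, 0.176 → R0 = 4.655
x·lx·mx: 0, 1.675, 2.728, 3.264, 1.408, 0.88 → Σ = 9.955
T = 9.955 / 4.655 = 2.138561… → 2.139

2.139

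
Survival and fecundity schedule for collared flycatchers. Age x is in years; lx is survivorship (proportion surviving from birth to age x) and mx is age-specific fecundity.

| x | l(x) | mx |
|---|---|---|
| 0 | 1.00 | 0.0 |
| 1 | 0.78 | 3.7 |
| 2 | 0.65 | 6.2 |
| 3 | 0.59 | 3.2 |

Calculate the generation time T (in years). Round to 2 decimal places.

lx·mx: 0, 2.886, 4.03, 1.888 → R0 = 8.804
x·lx·mx: 0, 2.886, 8.06, 5.664 → Σ = 16.61
T = 16.61 / 8.804 = 1.886642… → 1.89

1.89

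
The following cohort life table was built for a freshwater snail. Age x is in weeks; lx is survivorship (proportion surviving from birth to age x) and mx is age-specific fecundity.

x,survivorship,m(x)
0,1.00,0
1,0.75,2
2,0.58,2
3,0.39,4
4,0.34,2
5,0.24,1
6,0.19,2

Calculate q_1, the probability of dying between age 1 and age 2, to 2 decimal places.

0.23

q_1 = (l_1 − l_2) / l_1 = (0.75 − 0.58) / 0.75
     = 0.17 / 0.75 = 0.226667… → 0.23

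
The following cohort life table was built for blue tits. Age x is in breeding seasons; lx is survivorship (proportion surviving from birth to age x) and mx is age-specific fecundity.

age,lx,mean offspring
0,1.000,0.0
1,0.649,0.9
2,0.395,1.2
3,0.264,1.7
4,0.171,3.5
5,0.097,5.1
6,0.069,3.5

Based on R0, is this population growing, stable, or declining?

R0 = Σ lx·mx = 0 + 0.5841 + 0.474 + 0.4488 + 0.5985 + 0.4947 + 0.2415 = 2.8416
R0 > 1, so the population is growing.

growing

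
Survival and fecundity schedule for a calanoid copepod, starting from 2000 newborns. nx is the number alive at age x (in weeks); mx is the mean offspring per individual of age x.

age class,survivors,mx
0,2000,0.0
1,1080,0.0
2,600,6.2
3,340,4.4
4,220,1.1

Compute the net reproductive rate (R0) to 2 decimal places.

lx = nx/n0 = nx/2000: 1, 0.54, 0.3, 0.17, 0.11
lx·mx by age: 0, 0, 1.86, 0.748, 0.121
R0 = Σ lx·mx = 2.729 → 2.73

2.73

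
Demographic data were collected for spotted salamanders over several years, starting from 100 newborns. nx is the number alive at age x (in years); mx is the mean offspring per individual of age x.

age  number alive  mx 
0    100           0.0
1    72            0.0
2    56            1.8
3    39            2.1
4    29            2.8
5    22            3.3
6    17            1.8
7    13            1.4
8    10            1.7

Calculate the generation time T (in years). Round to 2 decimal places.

lx = nx/n0 = nx/100: 1, 0.72, 0.56, 0.39, 0.29, 0.22, 0.17, 0.13, 0.1
lx·mx: 0, 0, 1.008, 0.819, 0.812, 0.726, 0.306, 0.182, 0.17 → R0 = 4.023
x·lx·mx: 0, 0, 2.016, 2.457, 3.248, 3.63, 1.836, 1.274, 1.36 → Σ = 15.821
T = 15.821 / 4.023 = 3.932637… → 3.93

3.93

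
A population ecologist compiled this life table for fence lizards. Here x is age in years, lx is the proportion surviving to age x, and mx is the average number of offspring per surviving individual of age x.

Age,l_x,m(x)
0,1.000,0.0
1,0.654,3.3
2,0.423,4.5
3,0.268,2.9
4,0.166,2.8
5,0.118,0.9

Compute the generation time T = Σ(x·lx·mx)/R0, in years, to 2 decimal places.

lx·mx: 0, 2.1582, 1.9035, 0.7772, 0.4648, 0.1062 → R0 = 5.4099
x·lx·mx: 0, 2.1582, 3.807, 2.3316, 1.8592, 0.531 → Σ = 10.687
T = 10.687 / 5.4099 = 1.975452… → 1.98

1.98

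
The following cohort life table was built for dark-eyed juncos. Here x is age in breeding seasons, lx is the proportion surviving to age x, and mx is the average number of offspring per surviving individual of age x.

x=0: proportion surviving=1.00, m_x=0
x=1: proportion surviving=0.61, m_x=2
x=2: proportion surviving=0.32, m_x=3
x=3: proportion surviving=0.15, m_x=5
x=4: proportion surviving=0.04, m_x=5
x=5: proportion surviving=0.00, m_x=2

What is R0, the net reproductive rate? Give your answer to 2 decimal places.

3.13

lx·mx by age: 0, 1.22, 0.96, 0.75, 0.2, 0
R0 = Σ lx·mx = 3.13 → 3.13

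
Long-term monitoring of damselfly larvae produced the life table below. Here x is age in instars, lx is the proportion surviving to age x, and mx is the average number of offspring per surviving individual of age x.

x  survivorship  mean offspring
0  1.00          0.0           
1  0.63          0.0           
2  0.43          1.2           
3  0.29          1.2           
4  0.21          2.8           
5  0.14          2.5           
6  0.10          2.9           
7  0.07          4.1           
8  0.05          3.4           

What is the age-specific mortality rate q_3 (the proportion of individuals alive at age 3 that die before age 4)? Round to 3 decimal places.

0.276

q_3 = (l_3 − l_4) / l_3 = (0.29 − 0.21) / 0.29
     = 0.08 / 0.29 = 0.275862… → 0.276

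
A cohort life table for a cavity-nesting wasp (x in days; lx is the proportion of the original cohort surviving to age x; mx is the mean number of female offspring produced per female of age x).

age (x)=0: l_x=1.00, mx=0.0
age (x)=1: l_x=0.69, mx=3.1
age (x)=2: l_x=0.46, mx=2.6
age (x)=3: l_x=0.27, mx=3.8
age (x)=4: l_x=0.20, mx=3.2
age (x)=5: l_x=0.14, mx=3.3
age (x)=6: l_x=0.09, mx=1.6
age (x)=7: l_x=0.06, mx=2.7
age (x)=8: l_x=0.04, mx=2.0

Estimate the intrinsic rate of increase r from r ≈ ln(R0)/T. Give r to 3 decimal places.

R0 = Σ lx·mx = 0 + 2.139 + 1.196 + 1.026 + 0.64 + 0.462 + 0.144 + 0.162 + 0.08 = 5.849
Σ x·lx·mx = 15.117; T = 15.117/5.849 = 2.58454…
r ≈ ln(R0)/T = ln(5.849)/2.58454… = 0.6834… → 0.683

0.683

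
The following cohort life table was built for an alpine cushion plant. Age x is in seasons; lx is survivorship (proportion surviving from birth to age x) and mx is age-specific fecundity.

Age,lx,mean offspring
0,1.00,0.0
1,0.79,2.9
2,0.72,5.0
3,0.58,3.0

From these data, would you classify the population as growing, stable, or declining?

growing

R0 = Σ lx·mx = 0 + 2.291 + 3.6 + 1.74 = 7.631
R0 > 1, so the population is growing.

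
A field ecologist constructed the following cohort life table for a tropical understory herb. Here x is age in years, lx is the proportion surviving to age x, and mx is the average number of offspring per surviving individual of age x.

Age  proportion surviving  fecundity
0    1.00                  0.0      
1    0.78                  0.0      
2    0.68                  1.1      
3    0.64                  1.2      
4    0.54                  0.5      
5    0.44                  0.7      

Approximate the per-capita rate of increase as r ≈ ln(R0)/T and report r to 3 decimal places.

0.241

R0 = Σ lx·mx = 0 + 0 + 0.748 + 0.768 + 0.27 + 0.308 = 2.094
Σ x·lx·mx = 6.42; T = 6.42/2.094 = 3.0659…
r ≈ ln(R0)/T = ln(2.094)/3.0659… = 0.24106… → 0.241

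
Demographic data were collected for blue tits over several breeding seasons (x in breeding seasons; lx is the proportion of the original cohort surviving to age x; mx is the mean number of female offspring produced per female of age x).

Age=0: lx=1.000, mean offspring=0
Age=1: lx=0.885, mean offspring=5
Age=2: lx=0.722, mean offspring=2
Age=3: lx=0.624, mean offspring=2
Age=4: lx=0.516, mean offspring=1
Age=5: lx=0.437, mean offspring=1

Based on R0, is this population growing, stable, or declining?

growing

R0 = Σ lx·mx = 0 + 4.425 + 1.444 + 1.248 + 0.516 + 0.437 = 8.07
R0 > 1, so the population is growing.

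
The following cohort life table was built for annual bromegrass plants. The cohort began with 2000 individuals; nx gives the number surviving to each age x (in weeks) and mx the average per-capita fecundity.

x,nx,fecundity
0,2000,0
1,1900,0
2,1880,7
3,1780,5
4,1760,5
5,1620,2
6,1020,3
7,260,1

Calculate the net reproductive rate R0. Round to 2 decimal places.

lx = nx/n0 = nx/2000: 1, 0.95, 0.94, 0.89, 0.88, 0.81, 0.51, 0.13
lx·mx by age: 0, 0, 6.58, 4.45, 4.4, 1.62, 1.53, 0.13
R0 = Σ lx·mx = 18.71 → 18.71

18.71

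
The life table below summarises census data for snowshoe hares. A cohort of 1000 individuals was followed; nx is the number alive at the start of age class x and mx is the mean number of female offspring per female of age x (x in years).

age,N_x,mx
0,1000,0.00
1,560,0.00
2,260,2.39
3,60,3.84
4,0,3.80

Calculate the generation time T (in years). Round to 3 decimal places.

lx = nx/n0 = nx/1000: 1, 0.56, 0.26, 0.06, 0
lx·mx: 0, 0, 0.6214, 0.2304, 0 → R0 = 0.8518
x·lx·mx: 0, 0, 1.2428, 0.6912, 0 → Σ = 1.934
T = 1.934 / 0.8518 = 2.270486… → 2.270

2.270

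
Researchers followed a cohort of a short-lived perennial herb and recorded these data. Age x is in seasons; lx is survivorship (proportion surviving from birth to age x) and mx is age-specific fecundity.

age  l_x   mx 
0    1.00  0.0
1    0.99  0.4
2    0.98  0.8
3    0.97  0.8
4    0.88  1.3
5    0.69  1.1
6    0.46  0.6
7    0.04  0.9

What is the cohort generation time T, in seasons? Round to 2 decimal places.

lx·mx: 0, 0.396, 0.784, 0.776, 1.144, 0.759, 0.276, 0.036 → R0 = 4.171
x·lx·mx: 0, 0.396, 1.568, 2.328, 4.576, 3.795, 1.656, 0.252 → Σ = 14.571
T = 14.571 / 4.171 = 3.493407… → 3.49

3.49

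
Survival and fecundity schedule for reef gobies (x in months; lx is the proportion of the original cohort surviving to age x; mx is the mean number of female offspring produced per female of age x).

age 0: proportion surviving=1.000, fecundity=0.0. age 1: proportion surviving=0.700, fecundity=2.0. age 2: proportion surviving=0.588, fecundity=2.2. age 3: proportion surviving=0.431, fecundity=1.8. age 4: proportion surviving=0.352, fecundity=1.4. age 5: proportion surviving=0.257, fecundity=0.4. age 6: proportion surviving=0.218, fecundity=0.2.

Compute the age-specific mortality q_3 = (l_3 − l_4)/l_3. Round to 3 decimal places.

0.183

q_3 = (l_3 − l_4) / l_3 = (0.431 − 0.352) / 0.431
     = 0.079 / 0.431 = 0.183295… → 0.183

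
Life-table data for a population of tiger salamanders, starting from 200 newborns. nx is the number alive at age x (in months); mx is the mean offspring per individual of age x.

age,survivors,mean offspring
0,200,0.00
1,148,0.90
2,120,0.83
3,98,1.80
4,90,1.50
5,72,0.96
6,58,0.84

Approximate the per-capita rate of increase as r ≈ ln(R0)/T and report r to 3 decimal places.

0.389

lx = nx/n0 = nx/200: 1, 0.74, 0.6, 0.49, 0.45, 0.36, 0.29
R0 = Σ lx·mx = 0 + 0.666 + 0.498 + 0.882 + 0.675 + 0.3456 + 0.2436 = 3.3102
Σ x·lx·mx = 10.1976; T = 10.1976/3.3102 = 3.08066…
r ≈ ln(R0)/T = ln(3.3102)/3.08066… = 0.38856… → 0.389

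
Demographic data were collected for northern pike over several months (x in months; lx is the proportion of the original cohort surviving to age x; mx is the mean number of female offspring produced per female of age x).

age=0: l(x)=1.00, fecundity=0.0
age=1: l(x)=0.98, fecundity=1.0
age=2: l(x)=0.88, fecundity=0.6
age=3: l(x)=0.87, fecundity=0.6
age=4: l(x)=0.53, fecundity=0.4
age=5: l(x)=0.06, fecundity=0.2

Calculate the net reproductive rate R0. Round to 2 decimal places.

lx·mx by age: 0, 0.98, 0.528, 0.522, 0.212, 0.012
R0 = Σ lx·mx = 2.254 → 2.25

2.25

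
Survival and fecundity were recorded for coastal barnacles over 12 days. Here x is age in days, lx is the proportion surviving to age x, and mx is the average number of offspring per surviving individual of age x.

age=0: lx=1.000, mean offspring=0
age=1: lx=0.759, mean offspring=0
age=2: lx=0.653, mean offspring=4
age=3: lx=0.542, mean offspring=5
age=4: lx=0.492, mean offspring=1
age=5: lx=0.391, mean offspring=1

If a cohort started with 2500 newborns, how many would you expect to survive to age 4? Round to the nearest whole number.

1230

Expected survivors = N0 · l_4 = 2500 × 0.492 = 1230 → 1230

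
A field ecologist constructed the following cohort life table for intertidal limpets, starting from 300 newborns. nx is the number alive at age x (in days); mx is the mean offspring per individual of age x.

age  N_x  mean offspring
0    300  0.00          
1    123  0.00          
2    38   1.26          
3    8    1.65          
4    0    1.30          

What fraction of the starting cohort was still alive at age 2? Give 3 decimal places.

0.127

l_2 = n_2/n_0 = 38/300 = 0.126667… → 0.127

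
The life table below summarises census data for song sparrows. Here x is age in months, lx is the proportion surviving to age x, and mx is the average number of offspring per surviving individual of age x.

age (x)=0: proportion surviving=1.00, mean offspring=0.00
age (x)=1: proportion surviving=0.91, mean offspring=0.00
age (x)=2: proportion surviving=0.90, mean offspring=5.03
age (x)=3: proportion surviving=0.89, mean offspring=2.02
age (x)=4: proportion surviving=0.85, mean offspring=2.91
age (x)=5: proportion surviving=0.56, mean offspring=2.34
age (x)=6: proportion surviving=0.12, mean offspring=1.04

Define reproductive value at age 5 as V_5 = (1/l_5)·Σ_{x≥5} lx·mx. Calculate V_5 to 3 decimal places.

lx·mx for x ≥ 5: 1.3104, 0.1248 → sum = 1.4352
V_5 = 1.4352 / l_5 = 1.4352 / 0.56 = 2.562857… → 2.563

2.563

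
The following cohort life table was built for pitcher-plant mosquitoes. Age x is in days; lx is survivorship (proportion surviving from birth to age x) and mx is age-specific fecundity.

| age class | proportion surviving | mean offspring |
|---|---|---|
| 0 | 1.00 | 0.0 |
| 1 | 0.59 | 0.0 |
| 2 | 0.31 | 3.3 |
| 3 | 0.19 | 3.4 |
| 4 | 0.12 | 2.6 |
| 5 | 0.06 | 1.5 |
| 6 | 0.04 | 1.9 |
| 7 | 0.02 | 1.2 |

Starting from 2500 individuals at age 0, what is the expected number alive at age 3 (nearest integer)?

Expected survivors = N0 · l_3 = 2500 × 0.19 = 475 → 475

475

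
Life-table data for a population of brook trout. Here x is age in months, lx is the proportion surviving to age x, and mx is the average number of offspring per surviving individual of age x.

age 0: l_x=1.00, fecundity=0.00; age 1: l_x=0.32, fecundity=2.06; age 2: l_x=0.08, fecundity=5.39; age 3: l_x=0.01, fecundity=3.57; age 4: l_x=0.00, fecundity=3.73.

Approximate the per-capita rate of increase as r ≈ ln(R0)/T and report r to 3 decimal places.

R0 = Σ lx·mx = 0 + 0.6592 + 0.4312 + 0.0357 + 0 = 1.1261
Σ x·lx·mx = 1.6287; T = 1.6287/1.1261 = 1.44632…
r ≈ ln(R0)/T = ln(1.1261)/1.44632… = 0.08211… → 0.082

0.082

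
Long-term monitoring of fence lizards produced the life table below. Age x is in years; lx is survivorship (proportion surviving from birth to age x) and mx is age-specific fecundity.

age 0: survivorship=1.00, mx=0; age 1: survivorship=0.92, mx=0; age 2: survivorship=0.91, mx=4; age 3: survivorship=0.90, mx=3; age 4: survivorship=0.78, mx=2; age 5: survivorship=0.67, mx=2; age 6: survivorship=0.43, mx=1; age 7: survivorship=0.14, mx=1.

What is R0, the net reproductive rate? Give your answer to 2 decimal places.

9.81

lx·mx by age: 0, 0, 3.64, 2.7, 1.56, 1.34, 0.43, 0.14
R0 = Σ lx·mx = 9.81 → 9.81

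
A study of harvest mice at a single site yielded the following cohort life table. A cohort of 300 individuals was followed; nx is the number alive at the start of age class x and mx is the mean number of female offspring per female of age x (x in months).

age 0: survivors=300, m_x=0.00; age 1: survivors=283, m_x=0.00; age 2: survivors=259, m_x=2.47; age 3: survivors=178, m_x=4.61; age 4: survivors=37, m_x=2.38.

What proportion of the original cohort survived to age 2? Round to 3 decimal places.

0.863

l_2 = n_2/n_0 = 259/300 = 0.863333… → 0.863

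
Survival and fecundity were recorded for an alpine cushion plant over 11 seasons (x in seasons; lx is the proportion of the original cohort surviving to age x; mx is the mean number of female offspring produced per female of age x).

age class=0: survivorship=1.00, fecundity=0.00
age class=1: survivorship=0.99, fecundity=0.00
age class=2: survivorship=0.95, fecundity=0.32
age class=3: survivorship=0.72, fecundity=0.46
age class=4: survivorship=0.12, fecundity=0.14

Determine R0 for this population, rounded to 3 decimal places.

lx·mx by age: 0, 0, 0.304, 0.3312, 0.0168
R0 = Σ lx·mx = 0.652 → 0.652

0.652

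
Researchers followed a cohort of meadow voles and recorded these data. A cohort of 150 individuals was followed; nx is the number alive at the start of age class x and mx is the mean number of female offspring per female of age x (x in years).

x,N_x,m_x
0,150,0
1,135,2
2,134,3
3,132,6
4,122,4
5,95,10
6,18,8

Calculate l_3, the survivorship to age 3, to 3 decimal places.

l_3 = n_3/n_0 = 132/150 = 0.88 → 0.880

0.880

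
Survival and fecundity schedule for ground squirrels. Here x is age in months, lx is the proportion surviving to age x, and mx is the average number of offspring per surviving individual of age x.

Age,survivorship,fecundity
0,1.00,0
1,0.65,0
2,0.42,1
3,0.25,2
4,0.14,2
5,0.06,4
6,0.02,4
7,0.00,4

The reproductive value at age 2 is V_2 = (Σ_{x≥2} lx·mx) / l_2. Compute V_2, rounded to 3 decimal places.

lx·mx for x ≥ 2: 0.42, 0.5, 0.28, 0.24, 0.08, 0 → sum = 1.52
V_2 = 1.52 / l_2 = 1.52 / 0.42 = 3.619048… → 3.619

3.619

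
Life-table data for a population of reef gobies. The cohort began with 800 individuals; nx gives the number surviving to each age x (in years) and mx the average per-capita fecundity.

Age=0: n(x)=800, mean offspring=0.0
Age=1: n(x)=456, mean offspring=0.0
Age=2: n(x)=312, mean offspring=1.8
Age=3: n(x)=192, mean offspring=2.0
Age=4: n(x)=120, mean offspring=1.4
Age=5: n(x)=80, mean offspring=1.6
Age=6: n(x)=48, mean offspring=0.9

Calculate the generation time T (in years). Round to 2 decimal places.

2.99

lx = nx/n0 = nx/800: 1, 0.57, 0.39, 0.24, 0.15, 0.1, 0.06
lx·mx: 0, 0, 0.702, 0.48, 0.21, 0.16, 0.054 → R0 = 1.606
x·lx·mx: 0, 0, 1.404, 1.44, 0.84, 0.8, 0.324 → Σ = 4.808
T = 4.808 / 1.606 = 2.993773… → 2.99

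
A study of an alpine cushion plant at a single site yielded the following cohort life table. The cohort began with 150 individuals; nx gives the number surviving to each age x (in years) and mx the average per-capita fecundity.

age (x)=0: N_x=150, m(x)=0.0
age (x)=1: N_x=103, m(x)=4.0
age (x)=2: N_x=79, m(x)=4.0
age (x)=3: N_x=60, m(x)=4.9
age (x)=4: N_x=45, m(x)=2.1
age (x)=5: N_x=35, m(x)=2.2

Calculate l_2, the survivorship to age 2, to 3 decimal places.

l_2 = n_2/n_0 = 79/150 = 0.526667… → 0.527

0.527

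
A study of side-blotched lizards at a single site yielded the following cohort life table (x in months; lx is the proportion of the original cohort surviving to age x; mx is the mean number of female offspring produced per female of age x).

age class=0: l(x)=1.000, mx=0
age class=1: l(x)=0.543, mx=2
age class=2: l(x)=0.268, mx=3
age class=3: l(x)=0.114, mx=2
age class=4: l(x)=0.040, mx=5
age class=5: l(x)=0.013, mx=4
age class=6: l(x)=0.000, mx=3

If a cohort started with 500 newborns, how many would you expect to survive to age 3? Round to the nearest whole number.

57

Expected survivors = N0 · l_3 = 500 × 0.114 = 57 → 57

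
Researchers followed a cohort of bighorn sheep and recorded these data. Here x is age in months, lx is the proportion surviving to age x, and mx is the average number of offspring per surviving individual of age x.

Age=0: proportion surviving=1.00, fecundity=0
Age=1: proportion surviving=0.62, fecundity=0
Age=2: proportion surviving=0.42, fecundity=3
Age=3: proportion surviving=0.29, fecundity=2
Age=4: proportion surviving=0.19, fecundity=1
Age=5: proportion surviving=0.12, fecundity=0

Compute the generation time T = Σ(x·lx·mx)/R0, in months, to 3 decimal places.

2.473

lx·mx: 0, 0, 1.26, 0.58, 0.19, 0 → R0 = 2.03
x·lx·mx: 0, 0, 2.52, 1.74, 0.76, 0 → Σ = 5.02
T = 5.02 / 2.03 = 2.472906… → 2.473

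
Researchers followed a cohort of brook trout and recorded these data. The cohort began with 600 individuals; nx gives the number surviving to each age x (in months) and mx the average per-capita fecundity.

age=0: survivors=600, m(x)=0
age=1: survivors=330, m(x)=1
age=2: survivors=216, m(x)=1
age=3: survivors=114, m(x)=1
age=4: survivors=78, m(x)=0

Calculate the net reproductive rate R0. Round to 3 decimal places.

1.100

lx = nx/n0 = nx/600: 1, 0.55, 0.36, 0.19, 0.13
lx·mx by age: 0, 0.55, 0.36, 0.19, 0
R0 = Σ lx·mx = 1.1 → 1.100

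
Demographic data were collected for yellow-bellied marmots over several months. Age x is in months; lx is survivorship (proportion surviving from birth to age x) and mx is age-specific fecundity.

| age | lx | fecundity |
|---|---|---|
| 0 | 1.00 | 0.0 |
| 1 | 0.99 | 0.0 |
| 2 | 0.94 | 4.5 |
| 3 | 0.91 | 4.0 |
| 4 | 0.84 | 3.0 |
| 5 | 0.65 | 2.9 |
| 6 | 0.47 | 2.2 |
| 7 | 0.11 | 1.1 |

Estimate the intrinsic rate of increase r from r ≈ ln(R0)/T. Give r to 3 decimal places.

0.759

R0 = Σ lx·mx = 0 + 0 + 4.23 + 3.64 + 2.52 + 1.885 + 1.034 + 0.121 = 13.43
Σ x·lx·mx = 45.936; T = 45.936/13.43 = 3.4204…
r ≈ ln(R0)/T = ln(13.43)/3.4204… = 0.75941… → 0.759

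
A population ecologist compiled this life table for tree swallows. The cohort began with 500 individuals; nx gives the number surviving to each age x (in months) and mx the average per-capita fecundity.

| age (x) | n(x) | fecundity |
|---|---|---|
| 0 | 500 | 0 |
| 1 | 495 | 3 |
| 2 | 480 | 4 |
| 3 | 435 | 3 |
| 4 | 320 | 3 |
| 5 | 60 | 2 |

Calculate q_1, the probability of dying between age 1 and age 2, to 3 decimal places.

0.030

lx = nx/n0 = nx/500: 1, 0.99, 0.96, 0.87, 0.64, 0.12
q_1 = (l_1 − l_2) / l_1 = (0.99 − 0.96) / 0.99
     = 0.03 / 0.99 = 0.030303… → 0.030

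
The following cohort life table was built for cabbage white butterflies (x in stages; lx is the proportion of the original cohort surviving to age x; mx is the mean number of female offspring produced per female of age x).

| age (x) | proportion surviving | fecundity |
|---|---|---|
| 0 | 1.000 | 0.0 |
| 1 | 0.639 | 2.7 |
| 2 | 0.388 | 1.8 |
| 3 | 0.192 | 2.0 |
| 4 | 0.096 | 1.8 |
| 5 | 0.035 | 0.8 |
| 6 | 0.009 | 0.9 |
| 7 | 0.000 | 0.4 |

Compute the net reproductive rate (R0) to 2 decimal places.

3.02

lx·mx by age: 0, 1.7253, 0.6984, 0.384, 0.1728, 0.028, 0.0081, 0
R0 = Σ lx·mx = 3.0166 → 3.02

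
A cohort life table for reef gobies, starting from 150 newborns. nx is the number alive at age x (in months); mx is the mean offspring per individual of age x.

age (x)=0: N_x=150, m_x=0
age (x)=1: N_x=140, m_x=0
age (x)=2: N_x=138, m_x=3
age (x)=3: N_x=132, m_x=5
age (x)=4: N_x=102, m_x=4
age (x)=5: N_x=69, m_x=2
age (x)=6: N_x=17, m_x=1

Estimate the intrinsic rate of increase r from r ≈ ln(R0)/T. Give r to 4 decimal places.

0.7478

lx = nx/n0 = nx/150: 1, 0.93333…, 0.92, 0.88, 0.68, 0.46, 0.11333…
R0 = Σ lx·mx = 0 + 0 + 2.76 + 4.4 + 2.72 + 0.92 + 0.11333… = 10.913333…
Σ x·lx·mx = 34.88…; T = 34.88…/10.913333… = 3.19609…
r ≈ ln(R0)/T = ln(10.913333…)/3.19609… = 0.747784… → 0.7478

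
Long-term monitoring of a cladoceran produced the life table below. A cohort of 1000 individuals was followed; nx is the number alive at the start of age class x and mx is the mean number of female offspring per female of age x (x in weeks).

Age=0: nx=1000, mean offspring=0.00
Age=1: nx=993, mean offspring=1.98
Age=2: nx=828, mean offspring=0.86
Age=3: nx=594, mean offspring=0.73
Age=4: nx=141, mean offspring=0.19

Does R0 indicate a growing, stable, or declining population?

lx = nx/n0 = nx/1000: 1, 0.993, 0.828, 0.594, 0.141
R0 = Σ lx·mx = 0 + 1.96614 + 0.71208 + 0.43362 + 0.02679 = 3.13863
R0 > 1, so the population is growing.

growing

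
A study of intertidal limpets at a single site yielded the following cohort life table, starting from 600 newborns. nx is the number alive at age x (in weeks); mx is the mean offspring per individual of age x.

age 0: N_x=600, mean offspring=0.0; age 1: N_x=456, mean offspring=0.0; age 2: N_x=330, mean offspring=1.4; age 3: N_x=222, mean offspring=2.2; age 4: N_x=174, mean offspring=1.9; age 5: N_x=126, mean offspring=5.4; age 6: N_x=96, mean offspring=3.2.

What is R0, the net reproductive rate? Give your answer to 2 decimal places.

3.78

lx = nx/n0 = nx/600: 1, 0.76, 0.55, 0.37, 0.29, 0.21, 0.16
lx·mx by age: 0, 0, 0.77, 0.814, 0.551, 1.134, 0.512
R0 = Σ lx·mx = 3.781 → 3.78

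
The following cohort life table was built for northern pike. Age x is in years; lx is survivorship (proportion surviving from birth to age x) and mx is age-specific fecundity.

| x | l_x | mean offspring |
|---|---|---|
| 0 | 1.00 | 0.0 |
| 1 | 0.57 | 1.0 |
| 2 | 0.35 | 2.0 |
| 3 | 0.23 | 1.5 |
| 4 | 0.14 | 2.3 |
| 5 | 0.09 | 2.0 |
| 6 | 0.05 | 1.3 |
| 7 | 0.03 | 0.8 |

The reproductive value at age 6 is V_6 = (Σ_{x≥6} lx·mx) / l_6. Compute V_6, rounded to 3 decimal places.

1.780

lx·mx for x ≥ 6: 0.065, 0.024 → sum = 0.089
V_6 = 0.089 / l_6 = 0.089 / 0.05 = 1.78 → 1.780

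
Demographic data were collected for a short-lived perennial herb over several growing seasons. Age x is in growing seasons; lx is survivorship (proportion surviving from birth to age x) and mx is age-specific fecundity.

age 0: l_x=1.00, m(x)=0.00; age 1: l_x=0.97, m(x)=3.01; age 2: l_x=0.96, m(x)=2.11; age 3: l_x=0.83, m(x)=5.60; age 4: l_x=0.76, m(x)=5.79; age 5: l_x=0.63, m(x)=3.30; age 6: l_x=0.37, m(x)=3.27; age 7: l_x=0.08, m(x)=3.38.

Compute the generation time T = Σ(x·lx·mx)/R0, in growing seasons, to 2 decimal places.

lx·mx: 0, 2.9197, 2.0256, 4.648, 4.4004, 2.079, 1.2099, 0.2704 → R0 = 17.553
x·lx·mx: 0, 2.9197, 4.0512, 13.944, 17.6016, 10.395, 7.2594, 1.8928 → Σ = 58.0637
T = 58.0637 / 17.553 = 3.307907… → 3.31

3.31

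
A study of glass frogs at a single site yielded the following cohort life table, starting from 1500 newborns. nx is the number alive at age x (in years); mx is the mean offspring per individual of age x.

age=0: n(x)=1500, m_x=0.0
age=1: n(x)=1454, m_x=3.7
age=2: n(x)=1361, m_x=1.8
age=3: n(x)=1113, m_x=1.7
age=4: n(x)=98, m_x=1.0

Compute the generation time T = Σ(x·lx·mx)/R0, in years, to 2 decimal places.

lx = nx/n0 = nx/1500: 1, 0.96933…, 0.90733…, 0.742, 0.06533…
lx·mx: 0, 3.586533…, 1.6332…, 1.2614, 0.065333… → R0 = 6.546467…
x·lx·mx: 0, 3.586533…, 3.2664…, 3.7842, 0.261333… → Σ = 10.898467…
T = 10.898467… / 6.546467… = 1.664786… → 1.66

1.66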